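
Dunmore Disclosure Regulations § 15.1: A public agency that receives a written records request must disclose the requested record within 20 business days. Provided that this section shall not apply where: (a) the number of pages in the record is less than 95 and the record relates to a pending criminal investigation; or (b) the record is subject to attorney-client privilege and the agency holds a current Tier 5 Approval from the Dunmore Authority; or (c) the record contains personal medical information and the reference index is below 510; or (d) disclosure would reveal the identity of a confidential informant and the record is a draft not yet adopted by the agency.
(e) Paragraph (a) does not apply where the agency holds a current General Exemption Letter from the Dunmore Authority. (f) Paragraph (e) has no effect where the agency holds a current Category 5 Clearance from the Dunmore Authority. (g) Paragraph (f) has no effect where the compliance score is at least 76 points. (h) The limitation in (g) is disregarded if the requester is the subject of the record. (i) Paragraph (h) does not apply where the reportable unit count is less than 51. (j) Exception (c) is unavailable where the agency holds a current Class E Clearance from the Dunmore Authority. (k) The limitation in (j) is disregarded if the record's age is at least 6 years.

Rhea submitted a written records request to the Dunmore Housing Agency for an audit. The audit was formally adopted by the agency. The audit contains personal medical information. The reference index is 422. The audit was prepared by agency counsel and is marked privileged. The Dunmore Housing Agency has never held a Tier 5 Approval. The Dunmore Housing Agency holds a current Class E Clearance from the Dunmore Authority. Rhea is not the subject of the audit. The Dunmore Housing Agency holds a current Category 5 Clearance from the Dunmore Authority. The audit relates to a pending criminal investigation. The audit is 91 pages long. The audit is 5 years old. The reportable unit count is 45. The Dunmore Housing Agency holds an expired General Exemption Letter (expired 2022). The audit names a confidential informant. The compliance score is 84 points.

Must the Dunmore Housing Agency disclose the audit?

No — exception (a) applies; the Dunmore Housing Agency is not required to disclose the audit.

Exception (a)'s conditions are all satisfied: the number of pages in the record is 91, less than the 95 limit; the audit relates to a pending investigation. Under paragraphs (e)–(i): (e) is not triggered — the General Exemption Letter is not current. So (a) applies.
Exception (b) requires that the agency holds a current Tier 5 Approval from the Dunmore Authority; but the Tier 5 Approval is not current, so (b) is unavailable.
Exception (c)'s conditions are all satisfied: the audit contains personal medical information; the reference index is 422, below the 510 limit. But applying paragraphs (j)–(k): (j) operates against (c): a current Class E Clearance is held. (k) does not operate here (the record's age is 5 years, short of 6 years), so (j) stands. Exception (c) does not apply.
Exception (d) does not apply: the audit has been formally adopted.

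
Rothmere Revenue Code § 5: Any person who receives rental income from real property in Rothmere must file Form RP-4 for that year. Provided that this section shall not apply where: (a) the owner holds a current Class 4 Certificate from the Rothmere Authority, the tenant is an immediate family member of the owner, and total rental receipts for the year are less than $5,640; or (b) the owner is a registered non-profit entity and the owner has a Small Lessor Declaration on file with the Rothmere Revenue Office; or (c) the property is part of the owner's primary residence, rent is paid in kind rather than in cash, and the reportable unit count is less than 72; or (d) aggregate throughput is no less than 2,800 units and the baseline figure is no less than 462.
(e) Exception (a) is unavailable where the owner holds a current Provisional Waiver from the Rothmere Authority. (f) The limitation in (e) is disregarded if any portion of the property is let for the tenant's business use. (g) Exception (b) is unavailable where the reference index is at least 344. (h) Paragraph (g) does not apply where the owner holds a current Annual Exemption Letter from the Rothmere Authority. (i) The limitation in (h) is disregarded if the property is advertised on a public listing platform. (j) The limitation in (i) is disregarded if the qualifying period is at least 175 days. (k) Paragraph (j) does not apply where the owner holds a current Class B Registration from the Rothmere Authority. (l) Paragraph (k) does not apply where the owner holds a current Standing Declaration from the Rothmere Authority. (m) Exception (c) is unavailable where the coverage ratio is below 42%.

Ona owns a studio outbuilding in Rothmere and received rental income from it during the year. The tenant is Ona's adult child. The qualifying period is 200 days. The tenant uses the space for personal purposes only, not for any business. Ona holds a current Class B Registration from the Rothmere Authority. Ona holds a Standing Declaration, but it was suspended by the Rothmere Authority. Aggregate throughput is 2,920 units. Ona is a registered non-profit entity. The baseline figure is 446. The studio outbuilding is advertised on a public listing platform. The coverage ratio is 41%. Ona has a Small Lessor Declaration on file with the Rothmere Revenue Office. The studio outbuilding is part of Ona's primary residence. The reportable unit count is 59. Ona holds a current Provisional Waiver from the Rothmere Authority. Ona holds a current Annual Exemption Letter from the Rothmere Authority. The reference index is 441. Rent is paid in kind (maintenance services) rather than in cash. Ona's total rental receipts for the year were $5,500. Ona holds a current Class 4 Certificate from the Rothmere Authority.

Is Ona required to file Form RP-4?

Yes — Ona must file Form RP-4.

Exception (a) is satisfied on its face — a current Class 4 Certificate is held; the tenant is an immediate family member; total rental receipts for the year are $5,500, less than the $5,640 limit. But: (e) operates — a current Provisional Waiver is held. (f) does not operate here (the space is used for personal purposes only), so (e) stands. So (a) is unavailable.
All of (b)'s requirements are met (Ona is a registered non-profit; a Small Lessor Declaration is on file). However, paragraphs (g)–(l) must be considered: (g) operates against (b): the reference index is 441, meeting the 344 threshold. (h) would limit (g) — a current Annual Exemption Letter is held — but (i) sets (h) aside: (i) operates against (h): the property is publicly advertised. (j) would limit (i) — the qualifying period is 200 days, meeting the 175 days threshold — but (k) sets (j) aside: (k) applies — a current Class B Registration is held. (l), which would lift (k), is inapplicable — the Standing Declaration is not current. So (b) is unavailable.
Exception (c): the studio outbuilding is part of the primary residence; rent is paid in kind; the reportable unit count is 59, less than the 72 limit — every condition holds. But applying paragraph (m): (m) operates against (c): the coverage ratio is 41%, below the 42% limit. Exception (c) does not apply.
Exception (d) fails — the baseline figure is 446, short of 462.
None of the exceptions is available; § 5 applies in full.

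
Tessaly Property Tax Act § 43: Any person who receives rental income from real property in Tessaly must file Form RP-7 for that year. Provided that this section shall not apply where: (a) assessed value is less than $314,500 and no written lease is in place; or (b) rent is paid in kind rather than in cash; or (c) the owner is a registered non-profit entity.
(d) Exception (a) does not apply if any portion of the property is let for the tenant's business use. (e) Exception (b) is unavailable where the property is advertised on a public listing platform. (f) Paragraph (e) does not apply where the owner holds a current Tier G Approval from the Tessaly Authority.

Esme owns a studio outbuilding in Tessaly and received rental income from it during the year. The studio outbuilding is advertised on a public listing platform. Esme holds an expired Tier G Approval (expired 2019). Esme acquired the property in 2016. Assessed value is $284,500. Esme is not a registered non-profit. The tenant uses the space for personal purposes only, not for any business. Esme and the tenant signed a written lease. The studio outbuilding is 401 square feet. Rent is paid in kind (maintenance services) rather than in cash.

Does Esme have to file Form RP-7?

Yes — Esme must file Form RP-7.

Exception (a) requires that no written lease is in place; but a written lease is in place, so (a) is unavailable.
Exception (b) is satisfied on its face — rent is paid in kind. Turning to paragraphs (e)–(f): (e) operates against (b): the property is publicly advertised. (f) is not triggered (no current Tier G Approval is held), so (e) stands. (b) is therefore removed.
Exception (c) fails — Esme is not a registered non-profit.
Every exception is unavailable, so the rule governs.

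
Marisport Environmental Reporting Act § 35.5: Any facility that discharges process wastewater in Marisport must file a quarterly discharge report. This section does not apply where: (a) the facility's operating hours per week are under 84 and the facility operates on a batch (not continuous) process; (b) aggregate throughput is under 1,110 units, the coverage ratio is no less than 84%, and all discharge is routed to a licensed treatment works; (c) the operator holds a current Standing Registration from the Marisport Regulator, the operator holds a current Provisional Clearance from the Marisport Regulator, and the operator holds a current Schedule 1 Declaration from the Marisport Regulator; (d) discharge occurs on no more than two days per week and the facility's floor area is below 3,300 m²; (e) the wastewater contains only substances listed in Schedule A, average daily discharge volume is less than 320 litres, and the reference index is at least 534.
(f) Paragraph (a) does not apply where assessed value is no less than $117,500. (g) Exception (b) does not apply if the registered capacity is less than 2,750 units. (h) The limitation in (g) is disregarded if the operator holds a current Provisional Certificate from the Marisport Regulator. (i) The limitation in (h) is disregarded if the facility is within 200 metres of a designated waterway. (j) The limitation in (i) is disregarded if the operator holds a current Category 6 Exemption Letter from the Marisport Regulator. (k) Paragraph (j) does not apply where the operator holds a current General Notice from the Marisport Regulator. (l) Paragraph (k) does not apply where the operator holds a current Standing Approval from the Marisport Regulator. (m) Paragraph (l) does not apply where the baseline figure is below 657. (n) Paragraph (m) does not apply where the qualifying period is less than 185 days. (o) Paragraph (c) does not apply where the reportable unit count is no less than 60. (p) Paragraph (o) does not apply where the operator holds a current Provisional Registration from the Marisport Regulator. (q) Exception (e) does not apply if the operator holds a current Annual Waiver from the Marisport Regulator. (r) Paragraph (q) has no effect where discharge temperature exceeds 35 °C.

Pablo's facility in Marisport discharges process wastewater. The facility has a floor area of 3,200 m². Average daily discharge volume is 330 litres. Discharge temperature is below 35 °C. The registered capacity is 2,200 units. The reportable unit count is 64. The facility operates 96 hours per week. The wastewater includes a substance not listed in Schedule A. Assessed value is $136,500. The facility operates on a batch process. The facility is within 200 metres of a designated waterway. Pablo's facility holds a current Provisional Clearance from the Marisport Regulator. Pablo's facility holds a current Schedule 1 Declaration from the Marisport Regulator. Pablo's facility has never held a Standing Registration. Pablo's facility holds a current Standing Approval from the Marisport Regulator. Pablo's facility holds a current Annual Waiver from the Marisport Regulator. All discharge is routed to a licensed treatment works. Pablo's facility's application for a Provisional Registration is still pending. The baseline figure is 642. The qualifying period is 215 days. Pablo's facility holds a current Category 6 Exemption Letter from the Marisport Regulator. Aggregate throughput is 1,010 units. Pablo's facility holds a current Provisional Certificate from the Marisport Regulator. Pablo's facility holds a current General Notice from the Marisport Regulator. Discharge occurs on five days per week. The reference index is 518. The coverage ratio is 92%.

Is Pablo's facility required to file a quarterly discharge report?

Yes — Pablo's facility must file a quarterly discharge report.

Exception (a) fails — the facility's operating hours per week are 96, not under 84.
All of (b)'s requirements are met (aggregate throughput is 1,010 units, under the 1,110 units limit; the coverage ratio is 92%, meeting the 84% threshold; discharge is routed to a licensed treatment works). But: (g) is engaged — the registered capacity is 2,200 units, less than the 2,750 units limit. (h) is engaged (a current Provisional Certificate is held), but is set aside by (i): (i) applies — the facility is within 200 m of a designated waterway. (j) would limit (i) — a current Category 6 Exemption Letter is held — but (k) sets (j) aside: (k) operates against (j): a current General Notice is held. (l) is triggered (a current Standing Approval is held), but is set aside by (m): (m) is triggered — the baseline figure is 642, below the 657 limit. (n), which would lift (m), does not operate here — the qualifying period is 215 days, not less than 185 days. So (b) is unavailable.
Exception (c) does not apply: there is no Standing Registration in force.
Exception (d) requires that discharge occurs on no more than two days per week; but discharge occurs on five days per week, so (d) is unavailable.
Exception (e) fails — the wastewater includes a non-Schedule-A substance.
No exception applies. The general rule governs.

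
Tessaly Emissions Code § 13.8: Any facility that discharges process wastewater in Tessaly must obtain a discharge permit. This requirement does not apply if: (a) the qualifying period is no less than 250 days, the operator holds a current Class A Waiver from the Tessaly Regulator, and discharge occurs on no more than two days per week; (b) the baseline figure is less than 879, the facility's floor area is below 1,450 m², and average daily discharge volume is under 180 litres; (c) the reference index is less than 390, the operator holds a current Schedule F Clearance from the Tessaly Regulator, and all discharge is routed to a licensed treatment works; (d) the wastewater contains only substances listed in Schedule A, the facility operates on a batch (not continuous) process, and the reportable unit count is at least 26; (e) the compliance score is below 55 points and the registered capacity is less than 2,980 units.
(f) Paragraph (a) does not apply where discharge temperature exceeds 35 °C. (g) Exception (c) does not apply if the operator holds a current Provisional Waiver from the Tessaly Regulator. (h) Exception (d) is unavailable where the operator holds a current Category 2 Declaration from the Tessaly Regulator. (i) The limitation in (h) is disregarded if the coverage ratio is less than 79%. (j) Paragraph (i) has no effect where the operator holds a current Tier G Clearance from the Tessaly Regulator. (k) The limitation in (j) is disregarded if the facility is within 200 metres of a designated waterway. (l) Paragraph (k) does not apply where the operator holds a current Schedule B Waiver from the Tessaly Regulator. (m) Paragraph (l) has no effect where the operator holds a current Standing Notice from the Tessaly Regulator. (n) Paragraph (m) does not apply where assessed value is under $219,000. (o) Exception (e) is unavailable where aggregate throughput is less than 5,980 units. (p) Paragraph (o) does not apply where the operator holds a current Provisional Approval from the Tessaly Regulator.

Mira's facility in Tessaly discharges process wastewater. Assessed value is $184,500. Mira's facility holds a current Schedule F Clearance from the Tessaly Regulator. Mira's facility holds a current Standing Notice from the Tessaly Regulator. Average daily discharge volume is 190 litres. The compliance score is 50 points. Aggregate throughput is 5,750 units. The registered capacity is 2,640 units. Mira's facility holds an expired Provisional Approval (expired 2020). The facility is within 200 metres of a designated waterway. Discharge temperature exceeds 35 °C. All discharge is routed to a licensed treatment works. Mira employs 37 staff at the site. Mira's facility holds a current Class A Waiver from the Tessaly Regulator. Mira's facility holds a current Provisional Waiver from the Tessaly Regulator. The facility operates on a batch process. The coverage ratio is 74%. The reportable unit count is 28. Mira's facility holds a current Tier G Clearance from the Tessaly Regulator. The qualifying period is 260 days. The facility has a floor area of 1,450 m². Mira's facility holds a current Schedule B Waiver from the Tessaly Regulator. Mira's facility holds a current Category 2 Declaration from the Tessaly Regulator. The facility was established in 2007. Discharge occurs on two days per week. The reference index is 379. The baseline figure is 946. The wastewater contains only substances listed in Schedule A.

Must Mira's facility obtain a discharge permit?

All of (a)'s requirements are met (the qualifying period is 260 days, meeting the 250 days threshold; a current Class A Waiver is held; discharge occurs on no more than two days per week). But applying paragraph (f): (f) operates — discharge temperature exceeds 35 °C. Exception (a) does not apply.
Exception (b) does not apply: the baseline figure is 946, not less than 879.
Exception (c)'s conditions are all satisfied: the reference index is 379, less than the 390 limit; a current Schedule F Clearance is held; discharge is routed to a licensed treatment works. But applying paragraph (g): (g) is engaged — a current Provisional Waiver is held. Exception (c) does not apply.
Exception (d) is satisfied on its face — the wastewater is Schedule-A-only; the facility operates on a batch process; the reportable unit count is 28, meeting the 26 threshold. Turning to paragraphs (h)–(n): (h) applies — a current Category 2 Declaration is held. (i) would limit (h) — the coverage ratio is 74%, less than the 79% limit — but (j) sets (i) aside: (j) operates against (i): a current Tier G Clearance is held. (k) is engaged (the facility is within 200 m of a designated waterway), but is overridden by (l): (l) operates — a current Schedule B Waiver is held. (m) would limit (l) — a current Standing Notice is held — but (n) sets (m) aside: (n) operates against (m): assessed value is $184,500, under the $219,000 limit. (d) is therefore removed.
Exception (e) is satisfied on its face — the compliance score is 50 points, below the 55 points limit; the registered capacity is 2,640 units, less than the 2,980 units limit. But: (o) operates against (e): aggregate throughput is 5,750 units, less than the 5,980 units limit. (p), which would lift (o), does not operate here — there is no Provisional Approval in force. So (e) is unavailable.
None of the exceptions is available; § 13.8 applies in full.

Yes — Mira's facility must obtain a discharge permit.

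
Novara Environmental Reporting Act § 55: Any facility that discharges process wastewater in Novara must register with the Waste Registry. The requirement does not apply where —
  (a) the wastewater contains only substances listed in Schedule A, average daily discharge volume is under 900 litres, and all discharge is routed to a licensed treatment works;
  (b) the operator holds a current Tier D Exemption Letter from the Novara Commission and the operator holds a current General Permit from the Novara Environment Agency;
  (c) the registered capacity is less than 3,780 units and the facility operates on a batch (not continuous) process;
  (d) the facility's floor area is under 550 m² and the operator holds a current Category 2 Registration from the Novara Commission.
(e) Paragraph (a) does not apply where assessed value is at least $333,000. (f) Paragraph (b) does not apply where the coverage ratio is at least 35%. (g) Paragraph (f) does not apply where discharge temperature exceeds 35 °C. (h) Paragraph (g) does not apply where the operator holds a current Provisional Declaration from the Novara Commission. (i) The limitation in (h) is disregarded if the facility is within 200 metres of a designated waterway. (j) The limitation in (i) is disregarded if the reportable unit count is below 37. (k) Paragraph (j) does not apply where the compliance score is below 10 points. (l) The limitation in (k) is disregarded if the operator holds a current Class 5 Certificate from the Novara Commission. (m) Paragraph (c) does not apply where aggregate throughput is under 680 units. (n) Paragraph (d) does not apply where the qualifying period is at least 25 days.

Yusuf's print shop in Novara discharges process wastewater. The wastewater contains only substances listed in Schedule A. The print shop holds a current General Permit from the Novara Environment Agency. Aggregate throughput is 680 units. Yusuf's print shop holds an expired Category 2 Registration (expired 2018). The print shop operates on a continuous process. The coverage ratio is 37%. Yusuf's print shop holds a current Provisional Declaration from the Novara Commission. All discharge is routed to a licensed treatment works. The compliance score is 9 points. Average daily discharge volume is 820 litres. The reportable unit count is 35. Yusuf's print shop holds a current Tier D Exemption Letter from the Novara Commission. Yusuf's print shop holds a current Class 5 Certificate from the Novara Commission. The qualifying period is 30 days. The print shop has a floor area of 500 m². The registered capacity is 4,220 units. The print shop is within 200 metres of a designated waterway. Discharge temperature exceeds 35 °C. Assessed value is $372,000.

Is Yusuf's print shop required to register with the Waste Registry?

Yes — Yusuf's print shop must register with the Waste Registry.

Exception (a): the wastewater is Schedule-A-only; average daily discharge volume is 820 litres, under the 900 litres limit; discharge is routed to a licensed treatment works — every condition holds. But: (e) is engaged — assessed value is $372,000, meeting the $333,000 threshold. (a) is therefore removed.
All of (b)'s requirements are met (a current Tier D Exemption Letter is held; a current General Permit is held). But: (f) is triggered — the coverage ratio is 37%, meeting the 35% threshold. (g) would limit (f) — discharge temperature exceeds 35 °C — but (h) sets (g) aside: (h) is triggered — a current Provisional Declaration is held. (i) would limit (h) — the print shop is within 200 m of a designated waterway — but (j) sets (i) aside: (j) is engaged — the reportable unit count is 35, below the 37 limit. (k) would limit (j) — the compliance score is 9 points, below the 10 points limit — but (l) sets (k) aside: (l) is triggered — a current Class 5 Certificate is held. So (b) is unavailable.
Exception (c) requires that the registered capacity is less than 3,780 units; but the registered capacity is 4,220 units, not less than 3,780 units, so (c) is unavailable.
Exception (d) does not apply: no current Category 2 Registration is held.
Every exception is unavailable, so the rule governs.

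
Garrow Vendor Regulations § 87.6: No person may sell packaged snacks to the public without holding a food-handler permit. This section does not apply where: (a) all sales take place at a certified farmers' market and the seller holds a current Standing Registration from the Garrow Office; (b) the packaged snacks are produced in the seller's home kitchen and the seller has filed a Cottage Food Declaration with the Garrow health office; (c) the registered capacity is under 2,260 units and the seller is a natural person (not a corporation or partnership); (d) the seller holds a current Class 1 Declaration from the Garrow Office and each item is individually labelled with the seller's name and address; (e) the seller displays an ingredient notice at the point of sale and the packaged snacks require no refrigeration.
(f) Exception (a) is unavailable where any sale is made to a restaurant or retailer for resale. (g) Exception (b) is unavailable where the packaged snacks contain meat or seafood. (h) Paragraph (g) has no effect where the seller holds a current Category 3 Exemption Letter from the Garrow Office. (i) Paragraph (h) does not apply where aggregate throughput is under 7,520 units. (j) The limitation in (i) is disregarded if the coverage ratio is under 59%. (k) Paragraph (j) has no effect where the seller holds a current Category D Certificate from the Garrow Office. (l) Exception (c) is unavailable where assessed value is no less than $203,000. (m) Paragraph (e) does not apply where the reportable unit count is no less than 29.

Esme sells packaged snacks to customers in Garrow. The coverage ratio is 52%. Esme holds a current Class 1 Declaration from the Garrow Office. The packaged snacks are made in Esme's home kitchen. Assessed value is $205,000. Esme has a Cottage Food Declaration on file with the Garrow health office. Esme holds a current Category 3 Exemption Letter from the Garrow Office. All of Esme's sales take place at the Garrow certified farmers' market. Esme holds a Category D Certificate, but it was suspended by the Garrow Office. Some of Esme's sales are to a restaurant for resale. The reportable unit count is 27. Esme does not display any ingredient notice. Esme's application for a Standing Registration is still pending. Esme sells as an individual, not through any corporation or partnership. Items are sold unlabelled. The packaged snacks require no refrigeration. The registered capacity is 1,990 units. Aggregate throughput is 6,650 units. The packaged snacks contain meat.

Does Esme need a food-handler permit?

Exception (a) fails — there is no Standing Registration in force.
Exception (b) is satisfied on its face — the packaged snacks are home-kitchen produced; a Cottage Food Declaration is on file. Applying paragraphs (g)–(k): (g) is triggered (the packaged snacks contain meat), but is itself disapplied by (h): (h) operates — a current Category 3 Exemption Letter is held. (i) would limit (h) — aggregate throughput is 6,650 units, under the 7,520 units limit — but (j) sets (i) aside: (j) operates — the coverage ratio is 52%, under the 59% limit. (k) is inapplicable (there is no Category D Certificate in force), so (j) stands. (b) remains available.
Exception (c)'s conditions are all satisfied: the registered capacity is 1,990 units, under the 2,260 units limit; the seller is a natural person. Turning to paragraph (l): (l) operates against (c): assessed value is $205,000, meeting the $203,000 threshold. So (c) is unavailable.
Exception (d) fails — items are sold unlabelled.
Exception (e) requires that the seller displays an ingredient notice at the point of sale; but no ingredient notice is displayed, so (e) is unavailable.

No — exception (b) applies; Esme is not required to hold a food-handler permit.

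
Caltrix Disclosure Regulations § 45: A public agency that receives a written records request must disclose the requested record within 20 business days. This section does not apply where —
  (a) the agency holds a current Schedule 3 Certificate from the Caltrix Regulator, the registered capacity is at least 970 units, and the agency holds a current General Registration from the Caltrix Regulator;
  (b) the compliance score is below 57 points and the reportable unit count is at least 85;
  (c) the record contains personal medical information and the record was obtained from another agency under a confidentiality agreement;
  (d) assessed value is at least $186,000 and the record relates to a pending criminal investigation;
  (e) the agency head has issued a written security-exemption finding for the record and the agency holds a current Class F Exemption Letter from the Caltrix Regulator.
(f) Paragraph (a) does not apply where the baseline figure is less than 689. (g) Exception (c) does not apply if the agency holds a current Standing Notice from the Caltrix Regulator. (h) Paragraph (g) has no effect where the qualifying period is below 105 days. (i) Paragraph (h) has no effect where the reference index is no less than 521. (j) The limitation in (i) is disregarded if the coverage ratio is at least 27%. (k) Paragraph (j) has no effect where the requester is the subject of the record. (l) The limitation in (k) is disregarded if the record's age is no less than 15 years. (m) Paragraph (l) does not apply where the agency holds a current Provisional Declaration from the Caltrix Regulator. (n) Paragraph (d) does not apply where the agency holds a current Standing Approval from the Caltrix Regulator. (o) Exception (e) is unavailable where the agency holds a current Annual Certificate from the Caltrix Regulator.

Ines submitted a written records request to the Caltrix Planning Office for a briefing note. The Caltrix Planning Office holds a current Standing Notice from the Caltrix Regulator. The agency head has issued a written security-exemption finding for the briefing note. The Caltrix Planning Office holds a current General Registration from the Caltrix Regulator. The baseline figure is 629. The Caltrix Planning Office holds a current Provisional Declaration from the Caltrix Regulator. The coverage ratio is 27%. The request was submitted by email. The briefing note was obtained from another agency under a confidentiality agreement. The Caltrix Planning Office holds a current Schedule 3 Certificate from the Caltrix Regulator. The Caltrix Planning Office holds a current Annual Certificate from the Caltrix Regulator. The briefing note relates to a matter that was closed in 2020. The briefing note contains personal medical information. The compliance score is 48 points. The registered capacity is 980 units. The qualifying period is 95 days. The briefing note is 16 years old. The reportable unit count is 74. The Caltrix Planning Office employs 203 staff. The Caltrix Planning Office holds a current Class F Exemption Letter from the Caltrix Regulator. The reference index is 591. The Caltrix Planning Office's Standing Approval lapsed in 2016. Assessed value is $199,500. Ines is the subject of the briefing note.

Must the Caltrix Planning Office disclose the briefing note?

Exception (a)'s conditions are all satisfied: a current Schedule 3 Certificate is held; the registered capacity is 980 units, meeting the 970 units threshold; a current General Registration is held. Turning to paragraph (f): (f) operates against (a): the baseline figure is 629, less than the 689 limit. So (a) is unavailable.
Exception (b) requires that the reportable unit count is at least 85; but the reportable unit count is 74, short of 85, so (b) is unavailable.
Exception (c)'s conditions are all satisfied: the briefing note contains personal medical information; the briefing note was obtained under a confidentiality agreement. But applying paragraphs (g)–(m): (g) operates against (c): a current Standing Notice is held. (h) would limit (g) — the qualifying period is 95 days, below the 105 days limit — but (i) sets (h) aside: (i) operates against (h): the reference index is 591, meeting the 521 threshold. (j) is triggered (the coverage ratio is 27%, meeting the 27% threshold), but is set aside by (k): (k) operates against (j): Ines is the subject of the briefing note. (l) would limit (k) — the record's age is 16 years, meeting the 15 years threshold — but (m) sets (l) aside: (m) is engaged — a current Provisional Declaration is held. Exception (c) does not apply.
Exception (d) requires that the record relates to a pending criminal investigation; but the briefing note relates to a closed matter, so (d) is unavailable.
Exception (e) is satisfied on its face — a written security-exemption finding has been issued; a current Class F Exemption Letter is held. But: (o) operates against (e): a current Annual Certificate is held. So (e) is unavailable.
None of the exceptions is available; § 45 applies in full.

Yes — the Caltrix Planning Office must disclose the briefing note.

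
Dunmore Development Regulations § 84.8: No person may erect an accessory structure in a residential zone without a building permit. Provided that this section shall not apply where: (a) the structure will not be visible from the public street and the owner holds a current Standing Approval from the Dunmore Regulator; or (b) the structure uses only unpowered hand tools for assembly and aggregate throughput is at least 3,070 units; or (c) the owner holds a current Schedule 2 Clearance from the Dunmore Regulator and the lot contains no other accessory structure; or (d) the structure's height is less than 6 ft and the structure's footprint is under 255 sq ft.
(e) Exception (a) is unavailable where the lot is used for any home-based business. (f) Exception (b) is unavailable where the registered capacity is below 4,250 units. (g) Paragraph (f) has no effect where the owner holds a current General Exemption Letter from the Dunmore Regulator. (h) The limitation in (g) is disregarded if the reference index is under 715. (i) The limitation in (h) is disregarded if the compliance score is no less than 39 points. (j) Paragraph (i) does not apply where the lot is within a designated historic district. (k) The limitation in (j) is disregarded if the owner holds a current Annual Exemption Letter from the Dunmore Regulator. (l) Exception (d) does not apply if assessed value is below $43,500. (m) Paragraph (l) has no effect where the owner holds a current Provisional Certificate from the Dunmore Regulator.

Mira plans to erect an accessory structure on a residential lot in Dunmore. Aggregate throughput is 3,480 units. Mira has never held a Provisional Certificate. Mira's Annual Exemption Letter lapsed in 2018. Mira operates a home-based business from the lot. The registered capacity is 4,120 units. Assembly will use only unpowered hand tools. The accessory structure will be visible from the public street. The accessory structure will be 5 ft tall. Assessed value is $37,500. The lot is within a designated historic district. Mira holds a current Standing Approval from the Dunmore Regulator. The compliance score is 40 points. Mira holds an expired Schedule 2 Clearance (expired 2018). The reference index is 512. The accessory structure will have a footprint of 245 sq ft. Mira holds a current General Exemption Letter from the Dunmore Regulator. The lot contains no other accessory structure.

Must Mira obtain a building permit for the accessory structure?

Exception (a) does not apply: the structure will be visible from the street.
Exception (b)'s conditions are all satisfied: assembly uses only hand tools; aggregate throughput is 3,480 units, meeting the 3,070 units threshold. Turning to paragraphs (f)–(k): (f) operates — the registered capacity is 4,120 units, below the 4,250 units limit. (g) would limit (f) — a current General Exemption Letter is held — but (h) sets (g) aside: (h) is triggered — the reference index is 512, under the 715 limit. (i) is triggered (the compliance score is 40 points, meeting the 39 points threshold), but is displaced by (j): (j) operates — the lot is in a historic district. (k), which would lift (j), is not engaged — no current Annual Exemption Letter is held. So (b) is unavailable.
Exception (c) requires that the owner holds a current Schedule 2 Clearance from the Dunmore Regulator; but there is no Schedule 2 Clearance in force, so (c) is unavailable.
Exception (d)'s conditions are all satisfied: the structure's height is 5 ft, less than the 6 ft limit; the structure's footprint is 245 sq ft, under the 255 sq ft limit. But applying paragraphs (l)–(m): (l) applies — assessed value is $37,500, below the $43,500 limit. (m) is not engaged (the Provisional Certificate is not current), so (l) stands. Exception (d) does not apply.
None of the exceptions is available; § 84.8 applies in full.

Yes — Mira must obtain a building permit.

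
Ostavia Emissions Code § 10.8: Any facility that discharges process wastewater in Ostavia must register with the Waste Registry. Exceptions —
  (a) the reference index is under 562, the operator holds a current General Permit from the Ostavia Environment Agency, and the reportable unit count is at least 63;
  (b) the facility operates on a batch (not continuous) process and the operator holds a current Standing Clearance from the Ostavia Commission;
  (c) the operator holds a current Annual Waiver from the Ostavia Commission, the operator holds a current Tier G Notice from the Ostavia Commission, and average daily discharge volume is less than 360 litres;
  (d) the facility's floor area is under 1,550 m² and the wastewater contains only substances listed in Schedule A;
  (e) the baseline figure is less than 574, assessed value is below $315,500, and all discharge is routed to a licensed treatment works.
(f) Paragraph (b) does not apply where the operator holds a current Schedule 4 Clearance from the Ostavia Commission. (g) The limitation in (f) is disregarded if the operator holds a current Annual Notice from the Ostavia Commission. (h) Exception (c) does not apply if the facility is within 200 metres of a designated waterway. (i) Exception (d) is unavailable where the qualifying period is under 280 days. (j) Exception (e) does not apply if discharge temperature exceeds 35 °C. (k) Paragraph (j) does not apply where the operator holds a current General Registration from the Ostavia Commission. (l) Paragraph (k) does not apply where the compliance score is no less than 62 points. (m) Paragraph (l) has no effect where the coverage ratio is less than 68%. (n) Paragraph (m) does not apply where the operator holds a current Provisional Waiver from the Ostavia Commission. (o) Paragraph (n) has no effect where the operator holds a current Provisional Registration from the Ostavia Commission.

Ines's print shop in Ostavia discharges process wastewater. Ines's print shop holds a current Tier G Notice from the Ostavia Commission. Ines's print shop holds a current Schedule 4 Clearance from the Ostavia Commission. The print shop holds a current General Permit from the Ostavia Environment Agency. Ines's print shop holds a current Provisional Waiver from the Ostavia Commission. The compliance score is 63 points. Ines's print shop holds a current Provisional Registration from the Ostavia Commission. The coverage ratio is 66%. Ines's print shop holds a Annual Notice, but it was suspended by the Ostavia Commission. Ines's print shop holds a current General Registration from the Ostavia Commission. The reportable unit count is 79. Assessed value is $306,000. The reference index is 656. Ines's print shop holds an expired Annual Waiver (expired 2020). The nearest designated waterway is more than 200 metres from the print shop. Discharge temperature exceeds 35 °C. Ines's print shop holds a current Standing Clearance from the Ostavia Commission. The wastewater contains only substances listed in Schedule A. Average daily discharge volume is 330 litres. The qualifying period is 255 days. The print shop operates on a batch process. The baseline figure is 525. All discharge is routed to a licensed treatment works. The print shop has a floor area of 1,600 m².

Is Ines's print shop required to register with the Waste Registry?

Exception (a) does not apply: the reference index is 656, not under 562.
Exception (b)'s conditions are all satisfied: the facility operates on a batch process; a current Standing Clearance is held. But: (f) operates against (b): a current Schedule 4 Clearance is held. (g), which would lift (f), is not triggered — no current Annual Notice is held. Exception (b) does not apply.
Exception (c) does not apply: there is no Annual Waiver in force.
Exception (d) does not apply: the facility's floor area is 1,600 m², not under 1,550 m².
Exception (e) is satisfied on its face — the baseline figure is 525, less than the 574 limit; assessed value is $306,000, below the $315,500 limit; discharge is routed to a licensed treatment works. Applying paragraphs (j)–(o): (j) operates (discharge temperature exceeds 35 °C), but is set aside by (k): (k) operates against (j): a current General Registration is held. (l) would limit (k) — the compliance score is 63 points, meeting the 62 points threshold — but (m) sets (l) aside: (m) operates against (l): the coverage ratio is 66%, less than the 68% limit. (n) would limit (m) — a current Provisional Waiver is held — but (o) sets (n) aside: (o) operates against (n): a current Provisional Registration is held. Exception (e) stands.

No — exception (e) applies; Ines's print shop is not required to register with the Waste Registry.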